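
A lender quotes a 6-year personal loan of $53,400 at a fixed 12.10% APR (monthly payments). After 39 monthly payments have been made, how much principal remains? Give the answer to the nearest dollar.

With monthly rate i = 12.1%/12 = 0.0100833, the balance after k of n payments is P · [(1+i)^n − (1+i)^k] / [(1+i)^n − 1].
(1+0.0100833)^72 = 2.05929599 and (1+0.0100833)^39 = 1.47887342, so the balance is 53,400 × (2.05929599 − 1.47887342) / (2.05929599 − 1) = $29,259.59.

$29,260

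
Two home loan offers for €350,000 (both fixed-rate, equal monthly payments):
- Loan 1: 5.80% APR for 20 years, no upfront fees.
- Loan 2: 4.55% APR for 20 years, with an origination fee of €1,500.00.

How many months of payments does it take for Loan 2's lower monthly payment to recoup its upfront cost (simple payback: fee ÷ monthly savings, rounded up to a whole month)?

Loan 1: at 5.80% the monthly rate is 0.0048333, so the payment is 350,000 × 0.0048333 / (1 − 1.0048333^−240) = €2,467.29.
Loan 2: monthly rate = 4.55%/12 = 0.0037917; payment = 350,000 × 0.0037917 / (1 − (1+0.0037917)^−240) = €2,223.73.
Monthly savings = €2,467.29 − €2,223.73 = €243.56.
Break-even = €1,500.00 / €243.56 = 6.16 → 7 months.

7 months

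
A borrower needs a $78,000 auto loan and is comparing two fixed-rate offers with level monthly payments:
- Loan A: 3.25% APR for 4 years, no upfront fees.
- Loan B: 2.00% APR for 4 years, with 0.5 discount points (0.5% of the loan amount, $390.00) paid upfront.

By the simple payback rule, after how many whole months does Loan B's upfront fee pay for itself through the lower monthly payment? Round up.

10 months

Loan A: monthly rate = 3.25%/12 = 0.0027083; payment = 78,000 × 0.0027083 / (1 − (1+0.0027083)^−48) = $1,735.11.
Loan B: at 2.00% the monthly rate is 0.0016667, so the payment is 78,000 × 0.0016667 / (1 − 1.0016667^−48) = $1,692.22.
Monthly savings = $1,735.11 − $1,692.22 = $42.89.
Break-even = $390.00 / $42.89 = 9.09 → 10 months.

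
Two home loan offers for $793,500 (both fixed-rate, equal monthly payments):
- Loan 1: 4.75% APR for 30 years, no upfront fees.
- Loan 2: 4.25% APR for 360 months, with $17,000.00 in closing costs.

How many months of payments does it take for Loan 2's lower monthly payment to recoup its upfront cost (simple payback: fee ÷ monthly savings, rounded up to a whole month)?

Loan 1: at 4.75% the monthly rate is 0.0039583, so the payment is 793,500 × 0.0039583 / (1 − 1.0039583^−360) = $4,139.27.
Loan 2: at 4.25% the monthly rate is 0.0035417, so the payment is 793,500 × 0.0035417 / (1 − 1.0035417^−360) = $3,903.54.
Monthly savings = $4,139.27 − $3,903.54 = $235.73.
Break-even = $17,000.00 / $235.73 = 72.12 → 73 months.

73 months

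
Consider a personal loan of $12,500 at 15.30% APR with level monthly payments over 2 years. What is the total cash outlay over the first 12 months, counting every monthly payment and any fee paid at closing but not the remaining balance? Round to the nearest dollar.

$7,294

Monthly rate = 15.3%/12 = 0.0127500; payment = 12,500 × 0.0127500 / (1 − (1+0.0127500)^−24) = $607.87.
Total outlay = 12 × $607.87 = $7,294.44.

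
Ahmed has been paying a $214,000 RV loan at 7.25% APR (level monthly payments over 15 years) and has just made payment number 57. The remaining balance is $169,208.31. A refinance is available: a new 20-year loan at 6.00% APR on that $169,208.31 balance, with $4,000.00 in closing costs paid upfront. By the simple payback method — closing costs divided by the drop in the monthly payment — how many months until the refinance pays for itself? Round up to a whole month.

6 months

Current payment = 214,000 × 7.25%/12 / (1 − (1+0.0060417)^−180) = $1,953.53.
Refinanced payment = 169,208.31 × 0.0050000 / (1 − (1+0.0050000)^−240) = $1,212.26.
Monthly savings = $1,953.53 − $1,212.26 = $741.27.
Break-even = $4,000.00 / $741.27 = 5.40 → 6 months.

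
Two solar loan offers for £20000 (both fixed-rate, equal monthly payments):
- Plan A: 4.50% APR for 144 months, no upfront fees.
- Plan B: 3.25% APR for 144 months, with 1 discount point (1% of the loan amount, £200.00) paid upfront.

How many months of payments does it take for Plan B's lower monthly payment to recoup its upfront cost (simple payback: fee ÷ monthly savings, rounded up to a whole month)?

Plan A: at 4.50% the monthly rate is 0.0037500, so the payment is 20,000 × 0.0037500 / (1 − 1.0037500^−144) = £180.00.
Plan B: at 3.25% the monthly rate is 0.0027083, so the payment is 20,000 × 0.0027083 / (1 − 1.0027083^−144) = £167.91.
Monthly savings = £180.00 − £167.91 = £12.09.
Break-even = £200.00 / £12.09 = 16.54 → 17 months.

17 months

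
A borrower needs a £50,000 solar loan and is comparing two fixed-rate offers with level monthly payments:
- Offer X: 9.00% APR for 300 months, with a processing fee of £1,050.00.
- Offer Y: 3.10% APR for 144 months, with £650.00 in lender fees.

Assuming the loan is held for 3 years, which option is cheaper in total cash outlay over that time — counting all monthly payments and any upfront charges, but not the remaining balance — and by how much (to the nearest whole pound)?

Offer Y by £521

Offer X: monthly rate = 9%/12 = 0.0075000; payment = 50,000 × 0.0075000 / (1 − (1+0.0075000)^−300) = £419.60.
Offer Y: at 3.10% the monthly rate is 0.0025833, so the payment is 50,000 × 0.0025833 / (1 − 1.0025833^−144) = £416.24.
Over 36 months: Offer X costs 36 × £419.60 + £1,050.00 = £16,155.60; Offer Y costs 36 × £416.24 + £650.00 = £15,634.64.
Offer Y is cheaper by £16,155.60 − £15,634.64 = £520.96.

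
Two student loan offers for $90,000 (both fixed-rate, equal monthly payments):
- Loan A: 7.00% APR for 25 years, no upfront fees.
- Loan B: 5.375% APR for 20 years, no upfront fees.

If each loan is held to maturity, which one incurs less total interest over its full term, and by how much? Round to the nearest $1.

Loan A: monthly rate = 7%/12 = 0.0058333; payment = 90,000 × 0.0058333 / (1 − (1+0.0058333)^−300) = $636.10.
Total interest on Loan A = 300 × $636.10 − $90,000 = $100,830.00.
Loan B: at 5.375% the monthly rate is 0.0044792, so the payment is 90,000 × 0.0044792 / (1 − 1.0044792^−240) = $612.76.
Total interest on Loan B = 240 × $612.76 − $90,000 = $57,062.40.
Loan B is lower by $43,767.60.

Loan B by $43,768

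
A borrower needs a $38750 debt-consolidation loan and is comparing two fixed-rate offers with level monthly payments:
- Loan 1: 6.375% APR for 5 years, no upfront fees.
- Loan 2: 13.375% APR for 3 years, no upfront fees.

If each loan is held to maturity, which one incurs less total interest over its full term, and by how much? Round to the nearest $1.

Loan 1: at 6.375% the monthly rate is 0.0053125, so the payment is 38,750 × 0.0053125 / (1 − 1.0053125^−60) = $755.92.
Total interest on Loan 1 = 60 × $755.92 − $38,750 = $6,605.20.
Loan 2: monthly rate = 13.375%/12 = 0.0111458; payment = 38,750 × 0.0111458 / (1 − (1+0.0111458)^−36) = $1,312.65.
Total interest on Loan 2 = 36 × $1,312.65 − $38,750 = $8,505.40.
Loan 1 is lower by $1,900.20.

Loan 1 by $1,900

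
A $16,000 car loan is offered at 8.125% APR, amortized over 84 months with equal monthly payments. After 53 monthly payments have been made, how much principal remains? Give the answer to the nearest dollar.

$6,980

With monthly rate i = 8.125%/12 = 0.0067708, the balance after k of n payments is P · [(1+i)^n − (1+i)^k] / [(1+i)^n − 1].
(1+0.0067708)^84 = 1.76267615 and (1+0.0067708)^53 = 1.42995754, so the balance is 16,000 × (1.76267615 − 1.42995754) / (1.76267615 − 1) = $6,980.02.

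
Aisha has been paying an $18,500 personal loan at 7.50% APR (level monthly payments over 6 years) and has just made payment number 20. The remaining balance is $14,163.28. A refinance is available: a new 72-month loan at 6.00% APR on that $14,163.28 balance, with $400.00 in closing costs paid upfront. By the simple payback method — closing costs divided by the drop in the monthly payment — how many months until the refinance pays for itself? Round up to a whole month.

Current payment = 18,500 × 7.5%/12 / (1 − (1+0.0062500)^−72) = $319.87.
Refinanced payment = 14,163.28 × 0.0050000 / (1 − (1+0.0050000)^−72) = $234.73.
Monthly savings = $319.87 − $234.73 = $85.14.
Break-even = $400.00 / $85.14 = 4.70 → 5 months.

5 months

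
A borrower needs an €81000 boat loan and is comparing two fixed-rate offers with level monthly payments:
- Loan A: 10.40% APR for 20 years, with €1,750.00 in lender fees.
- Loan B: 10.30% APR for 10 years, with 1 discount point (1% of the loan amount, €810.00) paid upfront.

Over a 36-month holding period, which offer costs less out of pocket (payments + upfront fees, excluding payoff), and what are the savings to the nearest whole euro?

Loan A: monthly rate = 10.4%/12 = 0.0086667; payment = 81,000 × 0.0086667 / (1 − (1+0.0086667)^−240) = €803.25.
Loan B: at 10.30% the monthly rate is 0.0085833, so the payment is 81,000 × 0.0085833 / (1 − 1.0085833^−120) = €1,083.92.
Over 36 months: Loan A costs 36 × €803.25 + €1,750.00 = €30,667.00; Loan B costs 36 × €1,083.92 + €810.00 = €39,831.12.
Loan A is cheaper by €39,831.12 − €30,667.00 = €9,164.12.

Loan A by €9,164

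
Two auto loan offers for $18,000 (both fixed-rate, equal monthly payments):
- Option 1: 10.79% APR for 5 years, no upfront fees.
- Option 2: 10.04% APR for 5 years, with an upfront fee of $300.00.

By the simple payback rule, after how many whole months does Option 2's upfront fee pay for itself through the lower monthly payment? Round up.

Option 1: at 10.79% the monthly rate is 0.0089917, so the payment is 18,000 × 0.0089917 / (1 − 1.0089917^−60) = $389.48.
Option 2: monthly rate = 10.04%/12 = 0.0083667; payment = 18,000 × 0.0083667 / (1 − (1+0.0083667)^−60) = $382.80.
Monthly savings = $389.48 − $382.80 = $6.68.
Break-even = $300.00 / $6.68 = 44.91 → 45 months.

45 months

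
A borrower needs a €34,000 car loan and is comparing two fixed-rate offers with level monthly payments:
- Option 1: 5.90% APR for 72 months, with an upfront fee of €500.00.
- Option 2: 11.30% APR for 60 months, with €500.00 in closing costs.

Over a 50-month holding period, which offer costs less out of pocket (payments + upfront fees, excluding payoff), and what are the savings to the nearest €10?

Option 1: at 5.90% the monthly rate is 0.0049167, so the payment is 34,000 × 0.0049167 / (1 − 1.0049167^−72) = €561.87.
Option 2: at 11.30% the monthly rate is 0.0094167, so the payment is 34,000 × 0.0094167 / (1 − 1.0094167^−60) = €744.34.
Over 50 months: Option 1 costs 50 × €561.87 + €500.00 = €28,593.50; Option 2 costs 50 × €744.34 + €500.00 = €37,717.00.
Option 1 is cheaper by €37,717.00 − €28,593.50 = €9,123.50.

Option 1 by €9,120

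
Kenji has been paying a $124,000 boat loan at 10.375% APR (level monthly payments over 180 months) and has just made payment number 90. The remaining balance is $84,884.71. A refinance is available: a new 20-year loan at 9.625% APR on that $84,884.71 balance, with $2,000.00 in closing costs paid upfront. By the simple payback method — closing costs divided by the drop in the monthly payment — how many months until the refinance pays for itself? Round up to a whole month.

4 months

Current payment = 124,000 × 10.375%/12 / (1 − (1+0.0086458)^−180) = $1,361.10.
Refinanced payment = 84,884.71 × 0.0080208 / (1 − (1+0.0080208)^−240) = $798.18.
Monthly savings = $1,361.10 − $798.18 = $562.92.
Break-even = $2,000.00 / $562.92 = 3.55 → 4 months.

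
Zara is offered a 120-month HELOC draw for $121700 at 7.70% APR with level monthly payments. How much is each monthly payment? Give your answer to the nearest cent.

At 7.70% the monthly rate is 0.0064167, so the payment is 121,700 × 0.0064167 / (1 − 1.0064167^−120) = $1,457.34.

$1,457.34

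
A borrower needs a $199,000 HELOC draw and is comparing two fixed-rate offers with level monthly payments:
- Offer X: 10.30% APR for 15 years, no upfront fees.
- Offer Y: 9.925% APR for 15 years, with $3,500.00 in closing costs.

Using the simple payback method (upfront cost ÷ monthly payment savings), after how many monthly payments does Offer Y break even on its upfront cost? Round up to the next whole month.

77 months

Offer X: at 10.30% the monthly rate is 0.0085833, so the payment is 199,000 × 0.0085833 / (1 − 1.0085833^−180) = $2,175.13.
Offer Y: at 9.925% the monthly rate is 0.0082708, so the payment is 199,000 × 0.0082708 / (1 − 1.0082708^−180) = $2,129.34.
Monthly savings = $2,175.13 − $2,129.34 = $45.79.
Break-even = $3,500.00 / $45.79 = 76.44 → 77 months.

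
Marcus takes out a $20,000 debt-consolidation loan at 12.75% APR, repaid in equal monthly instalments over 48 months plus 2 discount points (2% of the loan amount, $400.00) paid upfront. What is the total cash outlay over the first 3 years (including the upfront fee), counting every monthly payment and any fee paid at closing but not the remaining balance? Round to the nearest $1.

$19,627

At 12.75% the monthly rate is 0.0106250, so the payment is 20,000 × 0.0106250 / (1 − 1.0106250^−48) = $534.07.
Total outlay = 36 × $534.07 + $400.00 = $19,626.52.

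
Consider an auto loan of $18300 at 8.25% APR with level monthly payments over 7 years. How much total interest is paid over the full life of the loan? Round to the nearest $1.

$5,851

At 8.25% the monthly rate is 0.0068750, so the payment is 18,300 × 0.0068750 / (1 − 1.0068750^−84) = $287.51.
Total paid = 84 × $287.51 = $24,150.84; interest = $24,150.84 − $18,300 = $5,850.84.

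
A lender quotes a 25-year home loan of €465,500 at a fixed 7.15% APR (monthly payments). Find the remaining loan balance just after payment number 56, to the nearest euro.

€428,329

With monthly rate i = 7.15%/12 = 0.0059583, the balance after k of n payments is P · [(1+i)^n − (1+i)^k] / [(1+i)^n − 1].
(1+0.0059583)^300 = 5.94289150 and (1+0.0059583)^56 = 1.39469611, so the balance is 465,500 × (5.94289150 − 1.39469611) / (5.94289150 − 1) = €428,329.24.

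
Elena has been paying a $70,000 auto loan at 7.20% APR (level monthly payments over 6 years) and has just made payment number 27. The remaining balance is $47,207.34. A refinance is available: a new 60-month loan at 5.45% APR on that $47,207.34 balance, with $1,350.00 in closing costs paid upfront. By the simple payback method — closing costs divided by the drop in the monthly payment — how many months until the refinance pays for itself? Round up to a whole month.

5 months

Current payment = 70,000 × 7.2%/12 / (1 − (1+0.0060000)^−72) = $1,200.16.
Refinanced payment = 47,207.34 × 0.0045417 / (1 − (1+0.0045417)^−60) = $900.63.
Monthly savings = $1,200.16 − $900.63 = $299.53.
Break-even = $1,350.00 / $299.53 = 4.51 → 5 months.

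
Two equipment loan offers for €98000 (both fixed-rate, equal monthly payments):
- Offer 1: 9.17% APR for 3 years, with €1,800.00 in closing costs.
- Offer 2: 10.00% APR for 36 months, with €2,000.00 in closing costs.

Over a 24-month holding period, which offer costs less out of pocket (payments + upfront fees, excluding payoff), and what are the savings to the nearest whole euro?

Offer 1 by €1,113

Offer 1: monthly rate = 9.17%/12 = 0.0076417; payment = 98,000 × 0.0076417 / (1 − (1+0.0076417)^−36) = €3,124.13.
Offer 2: at 10.00% the monthly rate is 0.0083333, so the payment is 98,000 × 0.0083333 / (1 − 1.0083333^−36) = €3,162.18.
Over 24 months: Offer 1 costs 24 × €3,124.13 + €1,800.00 = €76,779.12; Offer 2 costs 24 × €3,162.18 + €2,000.00 = €77,892.32.
Offer 1 is cheaper by €77,892.32 − €76,779.12 = €1,113.20.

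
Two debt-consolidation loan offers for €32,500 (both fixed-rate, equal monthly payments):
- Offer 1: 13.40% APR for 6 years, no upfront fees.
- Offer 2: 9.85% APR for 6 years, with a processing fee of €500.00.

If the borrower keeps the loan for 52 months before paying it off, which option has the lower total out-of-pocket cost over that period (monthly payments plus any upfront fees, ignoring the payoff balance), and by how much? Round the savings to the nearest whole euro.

Offer 1: at 13.40% the monthly rate is 0.0111667, so the payment is 32,500 × 0.0111667 / (1 − 1.0111667^−72) = €659.29.
Offer 2: monthly rate = 9.85%/12 = 0.0082083; payment = 32,500 × 0.0082083 / (1 − (1+0.0082083)^−72) = €599.63.
Over 52 months: Offer 1 costs 52 × €659.29 = €34,283.08; Offer 2 costs 52 × €599.63 + €500.00 = €31,680.76.
Offer 2 is cheaper by €34,283.08 − €31,680.76 = €2,602.32.

Offer 2 by €2,602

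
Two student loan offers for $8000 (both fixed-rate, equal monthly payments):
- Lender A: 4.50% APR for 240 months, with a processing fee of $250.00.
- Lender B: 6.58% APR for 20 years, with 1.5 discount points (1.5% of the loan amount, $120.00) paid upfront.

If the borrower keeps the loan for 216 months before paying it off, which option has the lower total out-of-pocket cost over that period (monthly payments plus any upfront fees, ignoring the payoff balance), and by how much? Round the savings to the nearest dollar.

Lender A by $1,903

Lender A: monthly rate = 4.5%/12 = 0.0037500; payment = 8,000 × 0.0037500 / (1 − (1+0.0037500)^−240) = $50.61.
Lender B: monthly rate = 6.58%/12 = 0.0054833; payment = 8,000 × 0.0054833 / (1 − (1+0.0054833)^−240) = $60.02.
Over 216 months: Lender A costs 216 × $50.61 + $250.00 = $11,181.76; Lender B costs 216 × $60.02 + $120.00 = $13,084.32.
Lender A is cheaper by $13,084.32 − $11,181.76 = $1,902.56.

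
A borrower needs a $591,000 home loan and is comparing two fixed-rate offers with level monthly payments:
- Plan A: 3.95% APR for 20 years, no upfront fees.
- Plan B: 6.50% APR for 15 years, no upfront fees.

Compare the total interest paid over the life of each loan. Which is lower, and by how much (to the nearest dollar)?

Plan A by $70,894

Plan A: monthly rate = 3.95%/12 = 0.0032917; payment = 591,000 × 0.0032917 / (1 − (1+0.0032917)^−240) = $3,565.79.
Total interest on Plan A = 240 × $3,565.79 − $591,000 = $264,789.60.
Plan B: monthly rate = 6.5%/12 = 0.0054167; payment = 591,000 × 0.0054167 / (1 − (1+0.0054167)^−180) = $5,148.24.
Total interest on Plan B = 180 × $5,148.24 − $591,000 = $335,683.20.
Plan A is lower by $70,893.60.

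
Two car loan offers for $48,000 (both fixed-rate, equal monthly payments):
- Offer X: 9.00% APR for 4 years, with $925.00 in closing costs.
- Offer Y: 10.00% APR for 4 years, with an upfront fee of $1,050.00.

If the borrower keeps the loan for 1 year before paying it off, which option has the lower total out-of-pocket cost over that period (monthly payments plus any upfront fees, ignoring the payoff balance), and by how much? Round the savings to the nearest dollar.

Offer X: at 9.00% the monthly rate is 0.0075000, so the payment is 48,000 × 0.0075000 / (1 − 1.0075000^−48) = $1,194.48.
Offer Y: monthly rate = 10%/12 = 0.0083333; payment = 48,000 × 0.0083333 / (1 − (1+0.0083333)^−48) = $1,217.40.
Over 12 months: Offer X costs 12 × $1,194.48 + $925.00 = $15,258.76; Offer Y costs 12 × $1,217.40 + $1,050.00 = $15,658.80.
Offer X is cheaper by $15,658.80 − $15,258.76 = $400.04.

Offer X by $400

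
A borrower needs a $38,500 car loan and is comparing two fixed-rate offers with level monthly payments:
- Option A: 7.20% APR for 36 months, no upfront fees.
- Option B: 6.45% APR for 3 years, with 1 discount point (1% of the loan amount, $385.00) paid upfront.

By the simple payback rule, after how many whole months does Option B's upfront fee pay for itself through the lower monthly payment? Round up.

Option A: monthly rate = 7.2%/12 = 0.0060000; payment = 38,500 × 0.0060000 / (1 − (1+0.0060000)^−36) = $1,192.29.
Option B: at 6.45% the monthly rate is 0.0053750, so the payment is 38,500 × 0.0053750 / (1 − 1.0053750^−36) = $1,179.11.
Monthly savings = $1,192.29 − $1,179.11 = $13.18.
Break-even = $385.00 / $13.18 = 29.21 → 30 months.

30 months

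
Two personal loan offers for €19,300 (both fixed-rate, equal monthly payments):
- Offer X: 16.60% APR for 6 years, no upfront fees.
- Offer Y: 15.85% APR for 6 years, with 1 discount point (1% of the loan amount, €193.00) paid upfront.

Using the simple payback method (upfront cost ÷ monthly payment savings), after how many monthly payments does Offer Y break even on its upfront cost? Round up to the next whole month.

25 months

Offer X: monthly rate = 16.6%/12 = 0.0138333; payment = 19,300 × 0.0138333 / (1 − (1+0.0138333)^−72) = €425.05.
Offer Y: at 15.85% the monthly rate is 0.0132083, so the payment is 19,300 × 0.0132083 / (1 − 1.0132083^−72) = €417.06.
Monthly savings = €425.05 − €417.06 = €7.99.
Break-even = €193.00 / €7.99 = 24.16 → 25 months.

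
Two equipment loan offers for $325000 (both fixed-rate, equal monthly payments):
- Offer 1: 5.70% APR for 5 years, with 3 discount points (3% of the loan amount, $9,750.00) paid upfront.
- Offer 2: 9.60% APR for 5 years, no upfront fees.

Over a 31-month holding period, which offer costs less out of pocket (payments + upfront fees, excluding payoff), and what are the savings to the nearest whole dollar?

Offer 1 by $8,961

Offer 1: at 5.70% the monthly rate is 0.0047500, so the payment is 325,000 × 0.0047500 / (1 − 1.0047500^−60) = $6,237.92.
Offer 2: at 9.60% the monthly rate is 0.0080000, so the payment is 325,000 × 0.0080000 / (1 − 1.0080000^−60) = $6,841.50.
Over 31 months: Offer 1 costs 31 × $6,237.92 + $9,750.00 = $203,125.52; Offer 2 costs 31 × $6,841.50 = $212,086.50.
Offer 1 is cheaper by $212,086.50 − $203,125.52 = $8,960.98.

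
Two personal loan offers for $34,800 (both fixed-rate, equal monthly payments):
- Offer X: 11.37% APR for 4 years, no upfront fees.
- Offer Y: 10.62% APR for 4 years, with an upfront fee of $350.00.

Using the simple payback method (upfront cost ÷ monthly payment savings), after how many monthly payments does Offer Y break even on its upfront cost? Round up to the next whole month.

28 months

Offer X: at 11.37% the monthly rate is 0.0094750, so the payment is 34,800 × 0.0094750 / (1 − 1.0094750^−48) = $905.69.
Offer Y: at 10.62% the monthly rate is 0.0088500, so the payment is 34,800 × 0.0088500 / (1 − 1.0088500^−48) = $893.02.
Monthly savings = $905.69 − $893.02 = $12.67.
Break-even = $350.00 / $12.67 = 27.62 → 28 months.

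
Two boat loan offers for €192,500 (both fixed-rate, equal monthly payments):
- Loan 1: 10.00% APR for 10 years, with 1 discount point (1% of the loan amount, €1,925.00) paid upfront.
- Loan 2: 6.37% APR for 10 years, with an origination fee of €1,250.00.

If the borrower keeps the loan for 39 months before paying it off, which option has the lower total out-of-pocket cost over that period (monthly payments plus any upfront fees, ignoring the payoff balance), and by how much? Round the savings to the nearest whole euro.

Loan 2 by €15,137

Loan 1: at 10.00% the monthly rate is 0.0083333, so the payment is 192,500 × 0.0083333 / (1 − 1.0083333^−120) = €2,543.90.
Loan 2: at 6.37% the monthly rate is 0.0053083, so the payment is 192,500 × 0.0053083 / (1 − 1.0053083^−120) = €2,173.09.
Over 39 months: Loan 1 costs 39 × €2,543.90 + €1,925.00 = €101,137.10; Loan 2 costs 39 × €2,173.09 + €1,250.00 = €86,000.51.
Loan 2 is cheaper by €101,137.10 − €86,000.51 = €15,136.59.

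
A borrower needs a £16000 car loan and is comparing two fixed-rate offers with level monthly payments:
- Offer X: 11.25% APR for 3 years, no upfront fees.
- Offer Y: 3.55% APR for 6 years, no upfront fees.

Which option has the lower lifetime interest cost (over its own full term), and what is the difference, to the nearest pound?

Offer Y by £1,138

Offer X: monthly rate = 11.25%/12 = 0.0093750; payment = 16,000 × 0.0093750 / (1 − (1+0.0093750)^−36) = £525.72.
Total interest on Offer X = 36 × £525.72 − £16,000 = £2,925.92.
Offer Y: at 3.55% the monthly rate is 0.0029583, so the payment is 16,000 × 0.0029583 / (1 − 1.0029583^−72) = £247.06.
Total interest on Offer Y = 72 × £247.06 − £16,000 = £1,788.32.
Offer Y is lower by £1,137.60.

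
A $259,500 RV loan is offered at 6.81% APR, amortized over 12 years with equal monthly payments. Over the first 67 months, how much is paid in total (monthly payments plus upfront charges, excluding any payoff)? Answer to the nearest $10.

$177,040

Monthly rate = 6.81%/12 = 0.0056750; payment = 259,500 × 0.0056750 / (1 − (1+0.0056750)^−144) = $2,642.44.
Total outlay = 67 × $2,642.44 = $177,043.48.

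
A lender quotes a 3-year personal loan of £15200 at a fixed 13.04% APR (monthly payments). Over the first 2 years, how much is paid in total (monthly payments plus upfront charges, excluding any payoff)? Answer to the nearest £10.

£12,300

Monthly rate = 13.04%/12 = 0.0108667; payment = 15,200 × 0.0108667 / (1 − (1+0.0108667)^−36) = £512.44.
Total outlay = 24 × £512.44 = £12,298.56.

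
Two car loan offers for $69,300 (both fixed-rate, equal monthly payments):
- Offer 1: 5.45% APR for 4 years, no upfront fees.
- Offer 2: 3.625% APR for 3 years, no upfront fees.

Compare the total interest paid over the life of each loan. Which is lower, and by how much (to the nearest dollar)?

Offer 1: monthly rate = 5.45%/12 = 0.0045417; payment = 69,300 × 0.0045417 / (1 − (1+0.0045417)^−48) = $1,610.10.
Total interest on Offer 1 = 48 × $1,610.10 − $69,300 = $7,984.80.
Offer 2: at 3.625% the monthly rate is 0.0030208, so the payment is 69,300 × 0.0030208 / (1 − 1.0030208^−36) = $2,034.47.
Total interest on Offer 2 = 36 × $2,034.47 − $69,300 = $3,940.92.
Offer 2 is lower by $4,043.88.

Offer 2 by $4,044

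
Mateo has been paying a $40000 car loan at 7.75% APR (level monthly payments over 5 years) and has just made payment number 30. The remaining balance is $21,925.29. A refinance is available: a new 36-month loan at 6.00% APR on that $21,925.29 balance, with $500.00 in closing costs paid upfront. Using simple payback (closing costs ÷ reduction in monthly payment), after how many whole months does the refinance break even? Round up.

4 months

Current payment = 40,000 × 7.75%/12 / (1 − (1+0.0064583)^−60) = $806.28.
Refinanced payment = 21,925.29 × 0.0050000 / (1 − (1+0.0050000)^−36) = $667.01.
Monthly savings = $806.28 − $667.01 = $139.27.
Break-even = $500.00 / $139.27 = 3.59 → 4 months.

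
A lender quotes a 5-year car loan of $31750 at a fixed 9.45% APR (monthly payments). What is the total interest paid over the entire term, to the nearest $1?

$8,212

Monthly rate = 9.45%/12 = 0.0078750; payment = 31,750 × 0.0078750 / (1 − (1+0.0078750)^−60) = $666.03.
Total paid = 60 × $666.03 = $39,961.80; interest = $39,961.80 − $31,750 = $8,211.80.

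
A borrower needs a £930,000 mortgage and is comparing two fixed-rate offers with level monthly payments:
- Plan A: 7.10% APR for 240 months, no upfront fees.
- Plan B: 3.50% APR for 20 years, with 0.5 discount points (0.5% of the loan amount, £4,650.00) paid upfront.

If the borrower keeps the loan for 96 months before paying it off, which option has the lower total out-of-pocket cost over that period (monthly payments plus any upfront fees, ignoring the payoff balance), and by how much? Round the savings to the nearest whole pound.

Plan A: monthly rate = 7.1%/12 = 0.0059167; payment = 930,000 × 0.0059167 / (1 − (1+0.0059167)^−240) = £7,266.21.
Plan B: monthly rate = 3.5%/12 = 0.0029167; payment = 930,000 × 0.0029167 / (1 − (1+0.0029167)^−240) = £5,393.63.
Over 96 months: Plan A costs 96 × £7,266.21 = £697,556.16; Plan B costs 96 × £5,393.63 + £4,650.00 = £522,438.48.
Plan B is cheaper by £697,556.16 − £522,438.48 = £175,117.68.

Plan B by £175,118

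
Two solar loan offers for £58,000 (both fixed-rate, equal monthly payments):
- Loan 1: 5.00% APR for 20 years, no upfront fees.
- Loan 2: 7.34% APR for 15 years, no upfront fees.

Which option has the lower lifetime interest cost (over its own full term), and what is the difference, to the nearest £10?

Loan 1: monthly rate = 5%/12 = 0.0041667; payment = 58,000 × 0.0041667 / (1 − (1+0.0041667)^−240) = £382.77.
Total interest on Loan 1 = 240 × £382.77 − £58,000 = £33,864.80.
Loan 2: at 7.34% the monthly rate is 0.0061167, so the payment is 58,000 × 0.0061167 / (1 − 1.0061167^−180) = £532.41.
Total interest on Loan 2 = 180 × £532.41 − £58,000 = £37,833.80.
Loan 1 is lower by £3,969.00.

Loan 1 by £3,970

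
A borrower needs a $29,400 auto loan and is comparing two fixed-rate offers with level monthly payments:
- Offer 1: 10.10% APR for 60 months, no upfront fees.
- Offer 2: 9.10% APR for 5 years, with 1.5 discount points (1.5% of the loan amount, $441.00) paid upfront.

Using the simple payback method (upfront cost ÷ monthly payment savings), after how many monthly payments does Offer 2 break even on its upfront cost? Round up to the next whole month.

Offer 1: monthly rate = 10.1%/12 = 0.0084167; payment = 29,400 × 0.0084167 / (1 − (1+0.0084167)^−60) = $626.11.
Offer 2: at 9.10% the monthly rate is 0.0075833, so the payment is 29,400 × 0.0075833 / (1 − 1.0075833^−60) = $611.72.
Monthly savings = $626.11 − $611.72 = $14.39.
Break-even = $441.00 / $14.39 = 30.65 → 31 months.

31 months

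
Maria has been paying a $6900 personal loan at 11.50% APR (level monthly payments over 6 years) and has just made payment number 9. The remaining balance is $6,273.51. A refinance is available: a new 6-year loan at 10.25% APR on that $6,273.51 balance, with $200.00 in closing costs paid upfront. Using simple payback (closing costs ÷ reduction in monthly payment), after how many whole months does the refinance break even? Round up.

Current payment = 6,900 × 11.5%/12 / (1 − (1+0.0095833)^−72) = $133.11.
Refinanced payment = 6,273.51 × 0.0085417 / (1 − (1+0.0085417)^−72) = $117.01.
Monthly savings = $133.11 − $117.01 = $16.10.
Break-even = $200.00 / $16.10 = 12.42 → 13 months.

13 months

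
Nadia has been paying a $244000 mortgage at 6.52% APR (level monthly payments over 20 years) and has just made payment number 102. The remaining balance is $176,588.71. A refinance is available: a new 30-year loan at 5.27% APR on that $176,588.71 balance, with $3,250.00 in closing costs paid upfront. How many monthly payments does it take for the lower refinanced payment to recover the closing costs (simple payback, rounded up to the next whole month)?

Current payment = 244,000 × 6.52%/12 / (1 − (1+0.0054333)^−240) = $1,822.07.
Refinanced payment = 176,588.71 × 0.0043917 / (1 − (1+0.0043917)^−360) = $977.32.
Monthly savings = $1,822.07 − $977.32 = $844.75.
Break-even = $3,250.00 / $844.75 = 3.85 → 4 months.

4 months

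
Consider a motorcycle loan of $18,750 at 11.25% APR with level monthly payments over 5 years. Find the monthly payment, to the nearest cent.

At 11.25% the monthly rate is 0.0093750, so the payment is 18,750 × 0.0093750 / (1 − 1.0093750^−60) = $410.01.

$410.01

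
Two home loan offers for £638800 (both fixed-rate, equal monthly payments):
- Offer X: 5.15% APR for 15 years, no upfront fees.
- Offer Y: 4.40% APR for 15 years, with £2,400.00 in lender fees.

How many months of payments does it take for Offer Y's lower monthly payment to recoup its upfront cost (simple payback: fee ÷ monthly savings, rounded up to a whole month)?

Offer X: at 5.15% the monthly rate is 0.0042917, so the payment is 638,800 × 0.0042917 / (1 − 1.0042917^−180) = £5,101.64.
Offer Y: monthly rate = 4.4%/12 = 0.0036667; payment = 638,800 × 0.0036667 / (1 − (1+0.0036667)^−180) = £4,854.19.
Monthly savings = £5,101.64 − £4,854.19 = £247.45.
Break-even = £2,400.00 / £247.45 = 9.70 → 10 months.

10 months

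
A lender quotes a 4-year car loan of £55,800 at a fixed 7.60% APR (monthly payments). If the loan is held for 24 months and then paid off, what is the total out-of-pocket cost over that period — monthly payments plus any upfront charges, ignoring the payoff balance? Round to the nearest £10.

At 7.60% the monthly rate is 0.0063333, so the payment is 55,800 × 0.0063333 / (1 − 1.0063333^−48) = £1,351.79.
Total outlay = 24 × £1,351.79 = £32,442.96.

£32,440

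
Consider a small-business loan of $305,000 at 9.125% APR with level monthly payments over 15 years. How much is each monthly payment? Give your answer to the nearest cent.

Monthly rate = 9.125%/12 = 0.0076042; payment = 305,000 × 0.0076042 / (1 − (1+0.0076042)^−180) = $3,116.23.

$3,116.23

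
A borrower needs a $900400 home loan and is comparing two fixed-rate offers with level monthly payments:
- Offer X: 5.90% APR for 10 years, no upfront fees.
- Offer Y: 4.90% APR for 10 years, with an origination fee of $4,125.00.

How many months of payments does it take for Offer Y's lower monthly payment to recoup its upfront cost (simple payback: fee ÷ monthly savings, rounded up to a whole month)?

Offer X: at 5.90% the monthly rate is 0.0049167, so the payment is 900,400 × 0.0049167 / (1 − 1.0049167^−120) = $9,951.13.
Offer Y: monthly rate = 4.9%/12 = 0.0040833; payment = 900,400 × 0.0040833 / (1 − (1+0.0040833)^−120) = $9,506.19.
Monthly savings = $9,951.13 − $9,506.19 = $444.94.
Break-even = $4,125.00 / $444.94 = 9.27 → 10 months.

10 months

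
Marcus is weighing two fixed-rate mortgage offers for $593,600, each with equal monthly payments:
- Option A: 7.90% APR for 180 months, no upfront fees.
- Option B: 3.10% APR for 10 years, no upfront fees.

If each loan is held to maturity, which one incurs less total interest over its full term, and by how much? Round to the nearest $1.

Option A: at 7.90% the monthly rate is 0.0065833, so the payment is 593,600 × 0.0065833 / (1 − 1.0065833^−180) = $5,638.54.
Total interest on Option A = 180 × $5,638.54 − $593,600 = $421,337.20.
Option B: at 3.10% the monthly rate is 0.0025833, so the payment is 593,600 × 0.0025833 / (1 − 1.0025833^−120) = $5,759.29.
Total interest on Option B = 120 × $5,759.29 − $593,600 = $97,514.80.
Option B is lower by $323,822.40.

Option B by $323,822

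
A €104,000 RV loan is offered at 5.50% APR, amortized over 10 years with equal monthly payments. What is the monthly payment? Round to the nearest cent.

Monthly rate = 5.5%/12 = 0.0045833; payment = 104,000 × 0.0045833 / (1 − (1+0.0045833)^−120) = €1,128.67.

€1,128.67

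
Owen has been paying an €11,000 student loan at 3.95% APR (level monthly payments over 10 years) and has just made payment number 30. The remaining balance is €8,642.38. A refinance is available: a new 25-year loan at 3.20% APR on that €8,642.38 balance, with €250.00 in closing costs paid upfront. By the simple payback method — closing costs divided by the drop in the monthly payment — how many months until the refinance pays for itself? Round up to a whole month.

4 months

Current payment = 11,000 × 3.95%/12 / (1 − (1+0.0032917)^−120) = €111.11.
Refinanced payment = 8,642.38 × 0.0026667 / (1 − (1+0.0026667)^−300) = €41.89.
Monthly savings = €111.11 − €41.89 = €69.22.
Break-even = €250.00 / €69.22 = 3.61 → 4 months.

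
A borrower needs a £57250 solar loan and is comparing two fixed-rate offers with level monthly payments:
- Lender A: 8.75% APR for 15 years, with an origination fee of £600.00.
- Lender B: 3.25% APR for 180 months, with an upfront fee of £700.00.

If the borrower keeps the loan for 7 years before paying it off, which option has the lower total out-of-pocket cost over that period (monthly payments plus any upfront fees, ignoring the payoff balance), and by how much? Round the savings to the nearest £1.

Lender A: at 8.75% the monthly rate is 0.0072917, so the payment is 57,250 × 0.0072917 / (1 − 1.0072917^−180) = £572.18.
Lender B: monthly rate = 3.25%/12 = 0.0027083; payment = 57,250 × 0.0027083 / (1 − (1+0.0027083)^−180) = £402.28.
Over 84 months: Lender A costs 84 × £572.18 + £600.00 = £48,663.12; Lender B costs 84 × £402.28 + £700.00 = £34,491.52.
Lender B is cheaper by £48,663.12 − £34,491.52 = £14,171.60.

Lender B by £14,172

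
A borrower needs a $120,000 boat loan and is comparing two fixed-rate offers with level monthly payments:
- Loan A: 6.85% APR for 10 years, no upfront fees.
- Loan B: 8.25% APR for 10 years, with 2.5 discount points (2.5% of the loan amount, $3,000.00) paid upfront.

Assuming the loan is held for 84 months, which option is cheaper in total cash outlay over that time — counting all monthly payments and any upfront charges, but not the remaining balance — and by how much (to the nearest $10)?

Loan A: monthly rate = 6.85%/12 = 0.0057083; payment = 120,000 × 0.0057083 / (1 − (1+0.0057083)^−120) = $1,384.04.
Loan B: at 8.25% the monthly rate is 0.0068750, so the payment is 120,000 × 0.0068750 / (1 − 1.0068750^−120) = $1,471.83.
Over 84 months: Loan A costs 84 × $1,384.04 = $116,259.36; Loan B costs 84 × $1,471.83 + $3,000.00 = $126,633.72.
Loan A is cheaper by $126,633.72 − $116,259.36 = $10,374.36.

Loan A by $10,370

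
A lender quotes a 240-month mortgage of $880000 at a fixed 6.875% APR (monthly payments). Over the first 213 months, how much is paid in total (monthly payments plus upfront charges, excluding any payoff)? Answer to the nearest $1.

$1,439,190

Monthly rate = 6.875%/12 = 0.0057292; payment = 880,000 × 0.0057292 / (1 − (1+0.0057292)^−240) = $6,756.76.
Total outlay = 213 × $6,756.76 = $1,439,189.88.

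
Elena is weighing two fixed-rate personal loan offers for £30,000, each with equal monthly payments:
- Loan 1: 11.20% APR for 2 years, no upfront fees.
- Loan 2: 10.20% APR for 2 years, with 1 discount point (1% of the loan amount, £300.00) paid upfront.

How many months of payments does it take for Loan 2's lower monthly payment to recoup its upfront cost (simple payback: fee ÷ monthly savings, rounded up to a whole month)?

22 months

Loan 1: monthly rate = 11.2%/12 = 0.0093333; payment = 30,000 × 0.0093333 / (1 − (1+0.0093333)^−24) = £1,401.02.
Loan 2: monthly rate = 10.2%/12 = 0.0085000; payment = 30,000 × 0.0085000 / (1 − (1+0.0085000)^−24) = £1,387.12.
Monthly savings = £1,401.02 − £1,387.12 = £13.90.
Break-even = £300.00 / £13.90 = 21.58 → 22 months.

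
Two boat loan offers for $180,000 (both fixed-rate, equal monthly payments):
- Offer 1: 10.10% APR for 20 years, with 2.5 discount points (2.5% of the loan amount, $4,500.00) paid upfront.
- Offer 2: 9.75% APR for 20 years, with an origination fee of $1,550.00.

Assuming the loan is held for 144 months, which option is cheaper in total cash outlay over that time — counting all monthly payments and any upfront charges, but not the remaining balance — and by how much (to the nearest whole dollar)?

Offer 1: monthly rate = 10.1%/12 = 0.0084167; payment = 180,000 × 0.0084167 / (1 − (1+0.0084167)^−240) = $1,748.98.
Offer 2: at 9.75% the monthly rate is 0.0081250, so the payment is 180,000 × 0.0081250 / (1 − 1.0081250^−240) = $1,707.33.
Over 144 months: Offer 1 costs 144 × $1,748.98 + $4,500.00 = $256,353.12; Offer 2 costs 144 × $1,707.33 + $1,550.00 = $247,405.52.
Offer 2 is cheaper by $256,353.12 − $247,405.52 = $8,947.60.

Offer 2 by $8,948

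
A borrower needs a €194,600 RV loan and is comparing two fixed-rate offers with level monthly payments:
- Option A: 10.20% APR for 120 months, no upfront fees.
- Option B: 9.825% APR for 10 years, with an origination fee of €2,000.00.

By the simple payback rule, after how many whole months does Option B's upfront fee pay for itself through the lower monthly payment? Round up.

50 months

Option A: monthly rate = 10.2%/12 = 0.0085000; payment = 194,600 × 0.0085000 / (1 − (1+0.0085000)^−120) = €2,593.25.
Option B: monthly rate = 9.825%/12 = 0.0081875; payment = 194,600 × 0.0081875 / (1 − (1+0.0081875)^−120) = €2,552.83.
Monthly savings = €2,593.25 − €2,552.83 = €40.42.
Break-even = €2,000.00 / €40.42 = 49.48 → 50 months.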